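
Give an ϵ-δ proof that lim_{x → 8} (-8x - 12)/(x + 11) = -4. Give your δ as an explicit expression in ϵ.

δ = min(19/2, (19/8)ϵ)

Suppose ϵ > 0. We want δ > 0 with 0 < |x − 8| < δ ⇒ |(-8x - 12)/(x + 11) + 4| < ϵ.
Combining over a common denominator, (-8x - 12)/(x + 11) + 4 = [(-8x - 12)·19 − (-76)·(x + 11)] / [19·(x + 11)] = -76(x − 8) / (19(x + 11)).
So |(-8x - 12)/(x + 11) + 4| = 76|x − 8| / (19·|x + 11|).
Require δ ≤ 19/2, so |x + 11| ≥ |19| − |x − 8| > 19 − 19/2 = 19/2.
Hence |(-8x - 12)/(x + 11) + 4| < 76|x − 8|/(19·(19/2)) = (8/19)|x − 8|, which is < ϵ once |x − 8| < (19/8)ϵ.
Take δ = min(19/2, (19/8)ϵ). Then 0 < |x − 8| < δ forces both bounds, so |(-8x - 12)/(x + 11) + 4| < ϵ.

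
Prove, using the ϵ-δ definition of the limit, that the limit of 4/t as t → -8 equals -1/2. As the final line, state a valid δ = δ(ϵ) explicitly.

Let ϵ > 0 be given. We seek δ > 0 such that 0 < |t + 8| < δ implies |4/t + 1/2| < ϵ.
|4/t + 1/2| = 4·|-8 − t|/(8·|t|) = 4|t + 8|/(8|t|).
Restrict δ ≤ 4. Then |t + 8| < 4 gives |t| > 4, so 8|t| > 32.
Then |4/t + 1/2| < 4|t + 8|/32, which is < ϵ when |t + 8| < 8ϵ.
Take δ = min(4, 8ϵ). Then 0 < |t + 8| < δ gives both |t + 8| < 4 and |t + 8| < 8ϵ, so |4/t + 1/2| < ϵ.

δ = min(4, 8ϵ)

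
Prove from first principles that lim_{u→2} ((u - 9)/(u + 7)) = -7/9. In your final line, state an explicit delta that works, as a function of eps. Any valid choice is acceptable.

Suppose eps > 0. We want delta > 0 with 0 < |u − 2| < delta ⇒ |(u - 9)/(u + 7) + 7/9| < eps.
Combining over a common denominator, (u - 9)/(u + 7) + 7/9 = [(u - 9)·9 − (-7)·(u + 7)] / [9·(u + 7)] = 16(u − 2) / (9(u + 7)).
So |(u - 9)/(u + 7) + 7/9| = 16|u − 2| / (9·|u + 7|).
Require delta ≤ 9/2, so |u + 7| ≥ |9| − |u − 2| > 9 − 9/2 = 9/2.
Hence |(u - 9)/(u + 7) + 7/9| < 16|u − 2|/(9·(9/2)) = (32/81)|u − 2|, which is < eps once |u − 2| < (81/32)eps.
Take delta = min(9/2, (81/32)eps). Then 0 < |u − 2| < delta forces both bounds, so |(u - 9)/(u + 7) + 7/9| < eps.

delta = min(9/2, (81/32)eps)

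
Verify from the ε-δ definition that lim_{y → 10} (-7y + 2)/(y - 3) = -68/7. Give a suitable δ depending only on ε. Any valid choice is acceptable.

δ = min(7/2, (49/38)ε)

Suppose ε > 0. We want δ > 0 with 0 < |y − 10| < δ ⇒ |(-7y + 2)/(y - 3) + 68/7| < ε.
Combining over a common denominator, (-7y + 2)/(y - 3) + 68/7 = [(-7y + 2)·7 − (-68)·(y - 3)] / [7·(y - 3)] = 19(y − 10) / (7(y - 3)).
So |(-7y + 2)/(y - 3) + 68/7| = 19|y − 10| / (7·|y − 3|).
Require δ ≤ 7/2, so |y − 3| ≥ |7| − |y − 10| > 7 − 7/2 = 7/2.
Hence |(-7y + 2)/(y - 3) + 68/7| < 19|y − 10|/(7·(7/2)) = (38/49)|y − 10|, which is < ε once |y − 10| < (49/38)ε.
Take δ = min(7/2, (49/38)ε). Then 0 < |y − 10| < δ forces both bounds, so |(-7y + 2)/(y - 3) + 68/7| < ε.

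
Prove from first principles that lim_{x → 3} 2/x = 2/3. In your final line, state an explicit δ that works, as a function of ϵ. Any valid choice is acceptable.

δ = min(3/2, (9/4)ϵ)

Fix ϵ > 0. We seek δ > 0 such that 0 < |x − 3| < δ implies |2/x − (2/3)| < ϵ.
|2/x − (2/3)| = 2·|3 − x|/(3·|x|) = 2|x − 3|/(3|x|).
Require δ ≤ 3/2 so that |x| > 3 − 3/2 = 3/2, hence 3|x| > 9/2.
Then |2/x − (2/3)| < 2|x − 3|/(9/2), which is < ϵ when |x − 3| < (9/4)ϵ.
Take δ = min(3/2, (9/4)ϵ). Then 0 < |x − 3| < δ gives both |x − 3| < 3/2 and |x − 3| < (9/4)ϵ, so |2/x − (2/3)| < ϵ.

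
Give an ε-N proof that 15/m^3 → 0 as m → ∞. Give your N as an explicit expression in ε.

Let ε > 0 be given. For m ≥ 1, |15/m^3 − 0| = 15/m^3.
15/m^3 < ε ⇔ m^3 > 15/ε ⇔ m > (15/ε)^{1/3}.
Take N = (15/ε)^{1/3}. Then m > N implies 15/m^3 < ε.

N = (15/ε)^{1/3}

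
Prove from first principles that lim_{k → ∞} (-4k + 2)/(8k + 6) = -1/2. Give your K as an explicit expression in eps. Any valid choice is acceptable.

K = (5/8)/eps

Suppose eps > 0. For k ≥ 1, |(-4k + 2)/(8k + 6) + 1/2| = |40|/(8(8k + 6)) = 40/(8(8k + 6)).
Since 8k + 6 ≥ 8k for k ≥ 1, this is ≤ 40/(8·8k) = (5/8)/k.
So |(-4k + 2)/(8k + 6) + 1/2| < eps whenever k > (5/8)/eps.
Take K = (5/8)/eps. If k > K then |(-4k + 2)/(8k + 6) + 1/2| ≤ (5/8)/k < eps.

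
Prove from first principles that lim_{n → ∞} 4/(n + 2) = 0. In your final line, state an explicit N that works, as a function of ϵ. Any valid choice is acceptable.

Let ϵ > 0 be given. For n ≥ 1, |4/(n + 2) − 0| = 4/(n + 2) ≤ 4/n.
We need 4/n < ϵ, i.e. n > 4/ϵ.
Take N = 4/ϵ. If n > N then |4/(n + 2)| ≤ 4/n < ϵ.

N = 4/ϵ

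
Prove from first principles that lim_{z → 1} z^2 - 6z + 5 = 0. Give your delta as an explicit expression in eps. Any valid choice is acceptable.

Suppose eps > 0. We want delta > 0 such that 0 < |z − 1| < delta implies |(z^2 - 6z + 5)| < eps.
(z^2 - 6z + 5) = z^2 - 6z + 5 = (z − 1)(z - 5).
So |(z^2 - 6z + 5)| = |z − 1|·|z - 5|.
Assume first that |z − 1| < 1, so |z| < 2. Then |z - 5| ≤ 2 + 5 = 7.
Hence |(z^2 - 6z + 5)| ≤ 7|z − 1| < eps provided |z − 1| < eps/7.
Take delta = min(1, eps/7). Then 0 < |z − 1| < delta gives both |z − 1| < 1 and |z − 1| < eps/7, so |(z^2 - 6z + 5)| < eps.

delta = min(1, eps/7)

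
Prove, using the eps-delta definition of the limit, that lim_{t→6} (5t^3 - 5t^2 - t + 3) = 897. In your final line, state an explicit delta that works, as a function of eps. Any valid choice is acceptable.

delta = min(2, eps/669)

Suppose eps > 0. We want delta > 0 such that 0 < |t − 6| < delta implies |(5t^3 - 5t^2 - t + 3) − 897| < eps.
(5t^3 - 5t^2 - t + 3) − 897 = 5t^3 - 5t^2 - t - 894 = (t − 6)(5t^2 + 25t + 149).
So |(5t^3 - 5t^2 - t + 3) − 897| = |t − 6|·|5t^2 + 25t + 149|.
Require delta ≤ 2. Then |t − 6| < 2 gives |t| < 8, and by the triangle inequality |5t^2 + 25t + 149| ≤ 5·8^2 + 25·8 + 149 = 669.
Hence |(5t^3 - 5t^2 - t + 3) − 897| ≤ 669|t − 6| < eps provided |t − 6| < eps/669.
Take delta = min(2, eps/669). Then 0 < |t − 6| < delta gives both |t − 6| < 2 and |t − 6| < eps/669, so |(5t^3 - 5t^2 - t + 3) − 897| < eps.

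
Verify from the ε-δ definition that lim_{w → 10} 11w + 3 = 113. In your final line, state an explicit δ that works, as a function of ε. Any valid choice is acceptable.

δ = ε/11

Fix ε > 0. We need δ > 0 so that 0 < |w − 10| < δ implies |(11w + 3) − 113| < ε.
Since (11w + 3) − 113 = 11(w − 10), we have |(11w + 3) − 113| = 11|w − 10|.
Thus it suffices that |w − 10| < ε/11.
Choosing δ = ε/11 gives |(11w + 3) − 113| = 11|w − 10| < ε whenever |w − 10| < δ.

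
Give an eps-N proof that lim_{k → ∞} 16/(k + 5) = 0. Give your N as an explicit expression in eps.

Let eps > 0. For k ≥ 1, |16/(k + 5) − 0| = 16/(k + 5) ≤ 16/k.
We need 16/k < eps, i.e. k > 16/eps.
Take N = 16/eps. If k > N then |16/(k + 5)| ≤ 16/k < eps.

N = 16/eps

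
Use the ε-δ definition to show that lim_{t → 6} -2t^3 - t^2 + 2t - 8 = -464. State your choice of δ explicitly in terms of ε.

δ = min(1, ε/265)

Suppose ε > 0. We want δ > 0 such that 0 < |t − 6| < δ implies |(-2t^3 - t^2 + 2t - 8) + 464| < ε.
(-2t^3 - t^2 + 2t - 8) + 464 = -2t^3 - t^2 + 2t + 456 = (t − 6)(-2t^2 - 13t - 76).
So |(-2t^3 - t^2 + 2t - 8) + 464| = |t − 6|·|-2t^2 - 13t - 76|.
Require δ ≤ 1. Then |t − 6| < 1 gives |t| < 7, and by the triangle inequality |-2t^2 - 13t - 76| ≤ 2·7^2 + 13·7 + 76 = 265.
Hence |(-2t^3 - t^2 + 2t - 8) + 464| ≤ 265|t − 6| < ε provided |t − 6| < ε/265.
Choosing δ = min(1, ε/265) ensures both conditions, hence |(-2t^3 - t^2 + 2t - 8) + 464| < ε.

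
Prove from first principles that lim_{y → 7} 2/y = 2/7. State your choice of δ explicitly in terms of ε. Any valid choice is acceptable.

δ = min(7/2, (49/4)ε)

Fix ε > 0. We seek δ > 0 such that 0 < |y − 7| < δ implies |2/y − (2/7)| < ε.
|2/y − (2/7)| = 2·|7 − y|/(7·|y|) = 2|y − 7|/(7|y|).
Require δ ≤ 7/2 so that |y| > 7 − 7/2 = 7/2, hence 7|y| > 49/2.
Then |2/y − (2/7)| < 2|y − 7|/(49/2), which is < ε when |y − 7| < (49/4)ε.
Take δ = min(7/2, (49/4)ε). Then 0 < |y − 7| < δ gives both |y − 7| < 7/2 and |y − 7| < (49/4)ε, so |2/y − (2/7)| < ε.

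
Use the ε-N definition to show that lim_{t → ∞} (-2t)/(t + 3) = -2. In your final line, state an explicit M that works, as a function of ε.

M = 6/ε

Let ε > 0 be given. We seek M > 0 such that t > M implies |(-2t)/(t + 3) + 2| < ε.
(-2t)/(t + 3) + 2 = ((-2t) − (-2)(t + 3)) / ((t + 3)) = 6/((t + 3)).
For t > 0 we have t + 3 > t, so |(-2t)/(t + 3) + 2| = 6/((t + 3)) < 6/(t) = 6/t.
Thus |(-2t)/(t + 3) + 2| < ε whenever t > 6/ε.
Take M = 6/ε. If t > M then |(-2t)/(t + 3) + 2| < 6/t < ε.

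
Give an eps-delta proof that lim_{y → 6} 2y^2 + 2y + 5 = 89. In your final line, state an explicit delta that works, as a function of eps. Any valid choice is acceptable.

delta = min(2, eps/30)

Let eps > 0 be given. We want delta > 0 such that 0 < |y − 6| < delta implies |(2y^2 + 2y + 5) − 89| < eps.
(2y^2 + 2y + 5) − 89 = 2y^2 + 2y - 84 = (y − 6)(2y + 14).
So |(2y^2 + 2y + 5) − 89| = |y − 6|·|2y + 14|.
Assume first that |y − 6| < 2, so |y| < 8. Then |2y + 14| ≤ 2·8 + 14 = 30.
Hence |(2y^2 + 2y + 5) − 89| ≤ 30|y − 6| < eps provided |y − 6| < eps/30.
Take delta = min(2, eps/30). Then 0 < |y − 6| < delta gives both |y − 6| < 2 and |y − 6| < eps/30, so |(2y^2 + 2y + 5) − 89| < eps.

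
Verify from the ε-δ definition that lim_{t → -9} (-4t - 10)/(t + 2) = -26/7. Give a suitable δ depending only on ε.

Let ε > 0. We want δ > 0 with 0 < |t + 9| < δ ⇒ |(-4t - 10)/(t + 2) + 26/7| < ε.
Combining over a common denominator, (-4t - 10)/(t + 2) + 26/7 = [(-4t - 10)·(-7) − 26·(t + 2)] / [(-7)·(t + 2)] = 2(t + 9) / ((-7)(t + 2)).
So |(-4t - 10)/(t + 2) + 26/7| = 2|t + 9| / (7·|t + 2|).
Require δ ≤ 7/2, so |t + 2| ≥ |-7| − |t + 9| > 7 − 7/2 = 7/2.
Hence |(-4t - 10)/(t + 2) + 26/7| < 2|t + 9|/(7·(7/2)) = (4/49)|t + 9|, which is < ε once |t + 9| < (49/4)ε.
Take δ = min(7/2, (49/4)ε). Then 0 < |t + 9| < δ forces both bounds, so |(-4t - 10)/(t + 2) + 26/7| < ε.

δ = min(7/2, (49/4)ε)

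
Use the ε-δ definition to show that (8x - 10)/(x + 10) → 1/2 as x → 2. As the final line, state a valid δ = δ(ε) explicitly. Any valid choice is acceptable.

δ = min(6, (4/5)ε)

Suppose ε > 0. We want δ > 0 with 0 < |x − 2| < δ ⇒ |(8x - 10)/(x + 10) − (1/2)| < ε.
Combining over a common denominator, (8x - 10)/(x + 10) − (1/2) = [(8x - 10)·12 − 6·(x + 10)] / [12·(x + 10)] = 90(x − 2) / (12(x + 10)).
So |(8x - 10)/(x + 10) − (1/2)| = 90|x − 2| / (12·|x + 10|).
Require δ ≤ 6, so |x + 10| ≥ |12| − |x − 2| > 12 − 6 = 6.
Hence |(8x - 10)/(x + 10) − (1/2)| < 90|x − 2|/(12·6) = (5/4)|x − 2|, which is < ε once |x − 2| < (4/5)ε.
Take δ = min(6, (4/5)ε). Then 0 < |x − 2| < δ forces both bounds, so |(8x - 10)/(x + 10) − (1/2)| < ε.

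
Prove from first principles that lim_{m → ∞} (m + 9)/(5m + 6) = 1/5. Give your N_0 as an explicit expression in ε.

N_0 = (39/25)/ε

Fix ε > 0. For m ≥ 1, |(m + 9)/(5m + 6) − (1/5)| = |39|/(5(5m + 6)) = 39/(5(5m + 6)).
Since 5m + 6 ≥ 5m for m ≥ 1, this is ≤ 39/(5·5m) = (39/25)/m.
So |(m + 9)/(5m + 6) − (1/5)| < ε whenever m > (39/25)/ε.
Take N_0 = (39/25)/ε. If m > N_0 then |(m + 9)/(5m + 6) − (1/5)| ≤ (39/25)/m < ε.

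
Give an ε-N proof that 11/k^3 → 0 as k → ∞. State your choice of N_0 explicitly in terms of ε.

Fix ε > 0. For k ≥ 1, |11/k^3 − 0| = 11/k^3.
11/k^3 < ε ⇔ k^3 > 11/ε ⇔ k > (11/ε)^{1/3}.
Take N_0 = (11/ε)^{1/3}. Then k > N_0 implies 11/k^3 < ε.

N_0 = (11/ε)^{1/3}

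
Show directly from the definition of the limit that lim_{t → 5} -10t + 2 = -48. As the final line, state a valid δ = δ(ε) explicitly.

δ = ε/10

Fix ε > 0. We need δ > 0 so that 0 < |t − 5| < δ implies |(-10t + 2) + 48| < ε.
|(-10t + 2) + 48| = |-10t + 50| = 10|t − 5|.
So 10|t − 5| < ε exactly when |t − 5| < ε/10.
Choosing δ = ε/10 gives |(-10t + 2) + 48| = 10|t − 5| < ε whenever |t − 5| < δ.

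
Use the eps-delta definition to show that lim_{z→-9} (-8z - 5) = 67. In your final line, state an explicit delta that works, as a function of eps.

delta = eps/8

Let eps > 0. We need delta > 0 so that 0 < |z + 9| < delta implies |(-8z - 5) − 67| < eps.
|(-8z - 5) − 67| = |-8z - 72| = 8|z + 9|.
Thus it suffices that |z + 9| < eps/8.
Take delta = eps/8. If 0 < |z + 9| < delta then |(-8z - 5) − 67| = 8|z + 9| < 8·(eps/8) = eps.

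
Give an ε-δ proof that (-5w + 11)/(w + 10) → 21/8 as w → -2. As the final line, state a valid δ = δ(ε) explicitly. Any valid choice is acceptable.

Let ε > 0. We want δ > 0 with 0 < |w + 2| < δ ⇒ |(-5w + 11)/(w + 10) − (21/8)| < ε.
Combining over a common denominator, (-5w + 11)/(w + 10) − (21/8) = [(-5w + 11)·8 − 21·(w + 10)] / [8·(w + 10)] = -61(w + 2) / (8(w + 10)).
So |(-5w + 11)/(w + 10) − (21/8)| = 61|w + 2| / (8·|w + 10|).
Require δ ≤ 4, so |w + 10| ≥ |8| − |w + 2| > 8 − 4 = 4.
Hence |(-5w + 11)/(w + 10) − (21/8)| < 61|w + 2|/(8·4) = (61/32)|w + 2|, which is < ε once |w + 2| < (32/61)ε.
Take δ = min(4, (32/61)ε). Then 0 < |w + 2| < δ forces both bounds, so |(-5w + 11)/(w + 10) − (21/8)| < ε.

δ = min(4, (32/61)ε)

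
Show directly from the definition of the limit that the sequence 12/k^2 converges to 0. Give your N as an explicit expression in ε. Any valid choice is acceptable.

N = (12/ε)^{1/2}

Fix ε > 0. For k ≥ 1, |12/k^2 − 0| = 12/k^2.
12/k^2 < ε ⇔ k^2 > 12/ε ⇔ k > (12/ε)^{1/2}.
Take N = (12/ε)^{1/2}. Then k > N implies 12/k^2 < ε.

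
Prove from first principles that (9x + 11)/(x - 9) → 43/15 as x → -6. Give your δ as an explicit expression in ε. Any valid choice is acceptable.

δ = min(15/2, (225/184)ε)

Fix ε > 0. We want δ > 0 with 0 < |x + 6| < δ ⇒ |(9x + 11)/(x - 9) − (43/15)| < ε.
Combining over a common denominator, (9x + 11)/(x - 9) − (43/15) = [(9x + 11)·(-15) − (-43)·(x - 9)] / [(-15)·(x - 9)] = -92(x + 6) / ((-15)(x - 9)).
So |(9x + 11)/(x - 9) − (43/15)| = 92|x + 6| / (15·|x − 9|).
Require δ ≤ 15/2, so |x − 9| ≥ |-15| − |x + 6| > 15 − 15/2 = 15/2.
Hence |(9x + 11)/(x - 9) − (43/15)| < 92|x + 6|/(15·(15/2)) = (184/225)|x + 6|, which is < ε once |x + 6| < (225/184)ε.
Take δ = min(15/2, (225/184)ε). Then 0 < |x + 6| < δ forces both bounds, so |(9x + 11)/(x - 9) − (43/15)| < ε.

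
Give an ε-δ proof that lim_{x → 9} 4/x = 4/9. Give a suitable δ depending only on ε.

Suppose ε > 0. We seek δ > 0 such that 0 < |x − 9| < δ implies |4/x − (4/9)| < ε.
|4/x − (4/9)| = 4·|9 − x|/(9·|x|) = 4|x − 9|/(9|x|).
Require δ ≤ 9/2 so that |x| > 9 − 9/2 = 9/2, hence 9|x| > 81/2.
Then |4/x − (4/9)| < 4|x − 9|/(81/2), which is < ε when |x − 9| < (81/8)ε.
Take δ = min(9/2, (81/8)ε). Then 0 < |x − 9| < δ gives both |x − 9| < 9/2 and |x − 9| < (81/8)ε, so |4/x − (4/9)| < ε.

δ = min(9/2, (81/8)ε)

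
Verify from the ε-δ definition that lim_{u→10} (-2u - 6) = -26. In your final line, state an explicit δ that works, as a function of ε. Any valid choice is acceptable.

δ = ε/2

Let ε > 0. We need δ > 0 so that 0 < |u − 10| < δ implies |(-2u - 6) + 26| < ε.
|(-2u - 6) + 26| = |-2u + 20| = 2|u − 10|.
So 2|u − 10| < ε exactly when |u − 10| < ε/2.
Take δ = ε/2. If 0 < |u − 10| < δ then |(-2u - 6) + 26| = 2|u − 10| < 2·(ε/2) = ε.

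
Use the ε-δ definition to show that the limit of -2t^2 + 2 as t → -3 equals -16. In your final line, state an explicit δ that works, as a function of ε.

Suppose ε > 0. We want δ > 0 such that 0 < |t + 3| < δ implies |(-2t^2 + 2) + 16| < ε.
(-2t^2 + 2) + 16 = -2t^2 + 18 = (t + 3)(-2t + 6).
So |(-2t^2 + 2) + 16| = |t + 3|·|-2t + 6|.
Assume first that |t + 3| < 1, so |t| < 4. Then |-2t + 6| ≤ 2·4 + 6 = 14.
Hence |(-2t^2 + 2) + 16| ≤ 14|t + 3| < ε provided |t + 3| < ε/14.
Choosing δ = min(1, ε/14) ensures both conditions, hence |(-2t^2 + 2) + 16| < ε.

δ = min(1, ε/14)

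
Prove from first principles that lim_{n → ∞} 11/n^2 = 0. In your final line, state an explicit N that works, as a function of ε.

Fix ε > 0. For n ≥ 1, |11/n^2 − 0| = 11/n^2.
11/n^2 < ε ⇔ n^2 > 11/ε ⇔ n > (11/ε)^{1/2}.
Take N = (11/ε)^{1/2}. Then n > N implies 11/n^2 < ε.

N = (11/ε)^{1/2}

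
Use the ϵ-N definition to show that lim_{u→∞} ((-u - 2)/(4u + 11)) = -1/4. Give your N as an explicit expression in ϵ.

Let ϵ > 0 be given. We seek N > 0 such that u > N implies |(-u - 2)/(4u + 11) + 1/4| < ϵ.
(-u - 2)/(4u + 11) + 1/4 = (4(-u - 2) − (-1)(4u + 11)) / (4(4u + 11)) = 3/(4(4u + 11)).
For u > 0 we have 4u + 11 > 4u, so |(-u - 2)/(4u + 11) + 1/4| = 3/(4(4u + 11)) < 3/(4·4u) = (3/16)/u.
Thus |(-u - 2)/(4u + 11) + 1/4| < ϵ whenever u > (3/16)/ϵ.
Take N = (3/16)/ϵ. If u > N then |(-u - 2)/(4u + 11) + 1/4| < (3/16)/u < ϵ.

N = (3/16)/ϵ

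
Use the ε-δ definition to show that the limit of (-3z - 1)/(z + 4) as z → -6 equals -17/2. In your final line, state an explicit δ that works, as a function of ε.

δ = min(1, (2/11)ε)

Let ε > 0. We want δ > 0 with 0 < |z + 6| < δ ⇒ |(-3z - 1)/(z + 4) + 17/2| < ε.
Combining over a common denominator, (-3z - 1)/(z + 4) + 17/2 = [(-3z - 1)·(-2) − 17·(z + 4)] / [(-2)·(z + 4)] = -11(z + 6) / ((-2)(z + 4)).
So |(-3z - 1)/(z + 4) + 17/2| = 11|z + 6| / (2·|z + 4|).
Restrict δ ≤ 1. Then |z + 6| < 1 gives |z + 4| = |(z + 6) + (-2)| ≥ 2 − 1 = 1.
Hence |(-3z - 1)/(z + 4) + 17/2| < 11|z + 6|/(2·1) = (11/2)|z + 6|, which is < ε once |z + 6| < (2/11)ε.
Take δ = min(1, (2/11)ε). Then 0 < |z + 6| < δ forces both bounds, so |(-3z - 1)/(z + 4) + 17/2| < ε.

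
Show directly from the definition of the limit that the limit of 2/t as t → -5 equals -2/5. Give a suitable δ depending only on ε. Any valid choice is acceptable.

Let ε > 0 be given. We seek δ > 0 such that 0 < |t + 5| < δ implies |2/t + 2/5| < ε.
|2/t + 2/5| = 2·|-5 − t|/(5·|t|) = 2|t + 5|/(5|t|).
Require δ ≤ 5/2 so that |t| > 5 − 5/2 = 5/2, hence 5|t| > 25/2.
Then |2/t + 2/5| < 2|t + 5|/(25/2), which is < ε when |t + 5| < (25/4)ε.
Take δ = min(5/2, (25/4)ε). Then 0 < |t + 5| < δ gives both |t + 5| < 5/2 and |t + 5| < (25/4)ε, so |2/t + 2/5| < ε.

δ = min(5/2, (25/4)ε)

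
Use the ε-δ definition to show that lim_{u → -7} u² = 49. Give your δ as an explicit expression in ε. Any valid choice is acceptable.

Fix ε > 0. We seek δ > 0 with 0 < |u + 7| < δ ⇒ |u² − 49| < ε.
Factor: u² − 49 = (u + 7)(u - 7), so |u² − 49| = |u + 7|·|u - 7|.
Restrict δ ≤ 1. Then |u + 7| < 1 gives |u| < 8, so by the triangle inequality |u - 7| ≤ 8 + 7 = 15.
Hence |u² − 49| ≤ 15|u + 7|, which is < ε once |u + 7| < ε/15.
Take δ = min(1, ε/15). If 0 < |u + 7| < δ then both bounds hold and |u² − 49| ≤ 15|u + 7| < 15·(ε/15) = ε.

δ = min(1, ε/15)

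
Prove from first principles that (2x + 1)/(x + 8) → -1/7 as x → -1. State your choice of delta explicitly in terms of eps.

delta = min(7/2, (49/30)eps)

Let eps > 0. We want delta > 0 with 0 < |x + 1| < delta ⇒ |(2x + 1)/(x + 8) + 1/7| < eps.
Combining over a common denominator, (2x + 1)/(x + 8) + 1/7 = [(2x + 1)·7 − (-1)·(x + 8)] / [7·(x + 8)] = 15(x + 1) / (7(x + 8)).
So |(2x + 1)/(x + 8) + 1/7| = 15|x + 1| / (7·|x + 8|).
Restrict delta ≤ 7/2. Then |x + 1| < 7/2 gives |x + 8| = |(x + 1) + 7| ≥ 7 − 7/2 = 7/2.
Hence |(2x + 1)/(x + 8) + 1/7| < 15|x + 1|/(7·(7/2)) = (30/49)|x + 1|, which is < eps once |x + 1| < (49/30)eps.
Take delta = min(7/2, (49/30)eps). Then 0 < |x + 1| < delta forces both bounds, so |(2x + 1)/(x + 8) + 1/7| < eps.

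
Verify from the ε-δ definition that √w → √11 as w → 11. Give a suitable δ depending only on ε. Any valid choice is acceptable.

δ = min(11, √11·ε)

Let ε > 0 be given. We want δ > 0 such that 0 < |w − 11| < δ implies |√w − √11| < ε.
Multiplying by the conjugate, |√w − √11| = |w − 11|/(√w + √11).
Restrict δ ≤ 11 so that |w − 11| < 11 forces w > 0, and then √w + √11 > √11.
Hence |√w − √11| < |w − 11|/√11, which is < ε once |w − 11| < √11·ε.
Take δ = min(11, √11·ε). If 0 < |w − 11| < δ then w > 0 and |√w − √11| < |w − 11|/√11 < ε.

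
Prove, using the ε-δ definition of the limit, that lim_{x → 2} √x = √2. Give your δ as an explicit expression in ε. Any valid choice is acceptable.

Fix ε > 0. We want δ > 0 such that 0 < |x − 2| < δ implies |√x − √2| < ε.
Multiplying by the conjugate, |√x − √2| = |x − 2|/(√x + √2).
Restrict δ ≤ 2 so that |x − 2| < 2 forces x > 0, and then √x + √2 > √2.
Hence |√x − √2| < |x − 2|/√2, which is < ε once |x − 2| < √2·ε.
Take δ = min(2, √2·ε). If 0 < |x − 2| < δ then x > 0 and |√x − √2| < |x − 2|/√2 < ε.

δ = min(2, √2·ε)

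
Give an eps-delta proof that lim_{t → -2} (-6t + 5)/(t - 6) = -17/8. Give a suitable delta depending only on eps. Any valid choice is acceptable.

Let eps > 0. We want delta > 0 with 0 < |t + 2| < delta ⇒ |(-6t + 5)/(t - 6) + 17/8| < eps.
Combining over a common denominator, (-6t + 5)/(t - 6) + 17/8 = [(-6t + 5)·(-8) − 17·(t - 6)] / [(-8)·(t - 6)] = 31(t + 2) / ((-8)(t - 6)).
So |(-6t + 5)/(t - 6) + 17/8| = 31|t + 2| / (8·|t − 6|).
Require delta ≤ 4, so |t − 6| ≥ |-8| − |t + 2| > 8 − 4 = 4.
Hence |(-6t + 5)/(t - 6) + 17/8| < 31|t + 2|/(8·4) = (31/32)|t + 2|, which is < eps once |t + 2| < (32/31)eps.
Take delta = min(4, (32/31)eps). Then 0 < |t + 2| < delta forces both bounds, so |(-6t + 5)/(t - 6) + 17/8| < eps.

delta = min(4, (32/31)eps)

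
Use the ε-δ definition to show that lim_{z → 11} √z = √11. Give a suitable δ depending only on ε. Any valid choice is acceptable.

δ = min(11, √11·ε)

Fix ε > 0. We want δ > 0 such that 0 < |z − 11| < δ implies |√z − √11| < ε.
Rationalise: √z − √11 = (z − 11)/(√z + √11), so |√z − √11| = |z − 11|/(√z + √11).
Restrict δ ≤ 11 so that |z − 11| < 11 forces z > 0, and then √z + √11 > √11.
Hence |√z − √11| < |z − 11|/√11, which is < ε once |z − 11| < √11·ε.
Take δ = min(11, √11·ε). If 0 < |z − 11| < δ then z > 0 and |√z − √11| < |z − 11|/√11 < ε.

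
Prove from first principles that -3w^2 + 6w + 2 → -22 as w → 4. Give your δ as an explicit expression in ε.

Let ε > 0 be given. We want δ > 0 such that 0 < |w − 4| < δ implies |(-3w^2 + 6w + 2) + 22| < ε.
(-3w^2 + 6w + 2) + 22 = -3w^2 + 6w + 24 = (w − 4)(-3w - 6).
So |(-3w^2 + 6w + 2) + 22| = |w − 4|·|-3w - 6|.
Assume first that |w − 4| < 1, so |w| < 5. Then |-3w - 6| ≤ 3·5 + 6 = 21.
Hence |(-3w^2 + 6w + 2) + 22| ≤ 21|w − 4| < ε provided |w − 4| < ε/21.
Take δ = min(1, ε/21). Then 0 < |w − 4| < δ gives both |w − 4| < 1 and |w − 4| < ε/21, so |(-3w^2 + 6w + 2) + 22| < ε.

δ = min(1, ε/21)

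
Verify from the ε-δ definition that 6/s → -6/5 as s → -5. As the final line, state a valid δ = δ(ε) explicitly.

δ = min(5/2, (25/12)ε)

Suppose ε > 0. We seek δ > 0 such that 0 < |s + 5| < δ implies |6/s + 6/5| < ε.
|6/s + 6/5| = 6·|-5 − s|/(5·|s|) = 6|s + 5|/(5|s|).
Require δ ≤ 5/2 so that |s| > 5 − 5/2 = 5/2, hence 5|s| > 25/2.
Then |6/s + 6/5| < 6|s + 5|/(25/2), which is < ε when |s + 5| < (25/12)ε.
Take δ = min(5/2, (25/12)ε). Then 0 < |s + 5| < δ gives both |s + 5| < 5/2 and |s + 5| < (25/12)ε, so |6/s + 6/5| < ε.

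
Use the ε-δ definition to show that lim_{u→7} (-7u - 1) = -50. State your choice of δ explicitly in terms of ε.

Let ε > 0 be given. We need δ > 0 so that 0 < |u − 7| < δ implies |(-7u - 1) + 50| < ε.
|(-7u - 1) + 50| = |-7u + 49| = 7|u − 7|.
Thus it suffices that |u − 7| < ε/7.
Take δ = ε/7. If 0 < |u − 7| < δ then |(-7u - 1) + 50| = 7|u − 7| < 7·(ε/7) = ε.

δ = ε/7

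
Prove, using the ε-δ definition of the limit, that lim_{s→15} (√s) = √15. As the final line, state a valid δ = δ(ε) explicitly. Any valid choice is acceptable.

δ = min(15, √15·ε)

Suppose ε > 0. We want δ > 0 such that 0 < |s − 15| < δ implies |√s − √15| < ε.
Multiplying by the conjugate, |√s − √15| = |s − 15|/(√s + √15).
Restrict δ ≤ 15 so that |s − 15| < 15 forces s > 0, and then √s + √15 > √15.
Hence |√s − √15| < |s − 15|/√15, which is < ε once |s − 15| < √15·ε.
Take δ = min(15, √15·ε). If 0 < |s − 15| < δ then s > 0 and |√s − √15| < |s − 15|/√15 < ε.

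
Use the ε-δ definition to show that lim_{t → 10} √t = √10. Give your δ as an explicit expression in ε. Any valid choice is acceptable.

δ = min(10, √10·ε)

Let ε > 0 be given. We want δ > 0 such that 0 < |t − 10| < δ implies |√t − √10| < ε.
Rationalise: √t − √10 = (t − 10)/(√t + √10), so |√t − √10| = |t − 10|/(√t + √10).
Restrict δ ≤ 10 so that |t − 10| < 10 forces t > 0, and then √t + √10 > √10.
Hence |√t − √10| < |t − 10|/√10, which is < ε once |t − 10| < √10·ε.
Take δ = min(10, √10·ε). If 0 < |t − 10| < δ then t > 0 and |√t − √10| < |t − 10|/√10 < ε.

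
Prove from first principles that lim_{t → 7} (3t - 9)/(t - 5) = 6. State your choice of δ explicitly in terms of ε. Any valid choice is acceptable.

Let ε > 0. We want δ > 0 with 0 < |t − 7| < δ ⇒ |(3t - 9)/(t - 5) − 6| < ε.
Combining over a common denominator, (3t - 9)/(t - 5) − 6 = [(3t - 9)·2 − 12·(t - 5)] / [2·(t - 5)] = -6(t − 7) / (2(t - 5)).
So |(3t - 9)/(t - 5) − 6| = 6|t − 7| / (2·|t − 5|).
Restrict δ ≤ 1. Then |t − 7| < 1 gives |t − 5| = |(t − 7) + 2| ≥ 2 − 1 = 1.
Hence |(3t - 9)/(t - 5) − 6| < 6|t − 7|/(2·1) = 3|t − 7|, which is < ε once |t − 7| < (1/3)ε.
Take δ = min(1, (1/3)ε). Then 0 < |t − 7| < δ forces both bounds, so |(3t - 9)/(t - 5) − 6| < ε.

δ = min(1, (1/3)ε)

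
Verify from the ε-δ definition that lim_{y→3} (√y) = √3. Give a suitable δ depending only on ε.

Let ε > 0. We want δ > 0 such that 0 < |y − 3| < δ implies |√y − √3| < ε.
Rationalise: √y − √3 = (y − 3)/(√y + √3), so |√y − √3| = |y − 3|/(√y + √3).
Restrict δ ≤ 3 so that |y − 3| < 3 forces y > 0, and then √y + √3 > √3.
Hence |√y − √3| < |y − 3|/√3, which is < ε once |y − 3| < √3·ε.
Take δ = min(3, √3·ε). If 0 < |y − 3| < δ then y > 0 and |√y − √3| < |y − 3|/√3 < ε.

δ = min(3, √3·ε)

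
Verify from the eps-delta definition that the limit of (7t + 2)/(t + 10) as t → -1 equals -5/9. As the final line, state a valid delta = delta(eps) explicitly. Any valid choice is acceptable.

Fix eps > 0. We want delta > 0 with 0 < |t + 1| < delta ⇒ |(7t + 2)/(t + 10) + 5/9| < eps.
Combining over a common denominator, (7t + 2)/(t + 10) + 5/9 = [(7t + 2)·9 − (-5)·(t + 10)] / [9·(t + 10)] = 68(t + 1) / (9(t + 10)).
So |(7t + 2)/(t + 10) + 5/9| = 68|t + 1| / (9·|t + 10|).
Require delta ≤ 9/2, so |t + 10| ≥ |9| − |t + 1| > 9 − 9/2 = 9/2.
Hence |(7t + 2)/(t + 10) + 5/9| < 68|t + 1|/(9·(9/2)) = (136/81)|t + 1|, which is < eps once |t + 1| < (81/136)eps.
Take delta = min(9/2, (81/136)eps). Then 0 < |t + 1| < delta forces both bounds, so |(7t + 2)/(t + 10) + 5/9| < eps.

delta = min(9/2, (81/136)eps)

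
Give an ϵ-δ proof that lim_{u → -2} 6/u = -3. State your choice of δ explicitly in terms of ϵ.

Let ϵ > 0. We seek δ > 0 such that 0 < |u + 2| < δ implies |6/u + 3| < ϵ.
|6/u + 3| = 6·|-2 − u|/(2·|u|) = 6|u + 2|/(2|u|).
Require δ ≤ 1 so that |u| > 2 − 1 = 1, hence 2|u| > 2.
Then |6/u + 3| < 6|u + 2|/2, which is < ϵ when |u + 2| < (1/3)ϵ.
Take δ = min(1, (1/3)ϵ). Then 0 < |u + 2| < δ gives both |u + 2| < 1 and |u + 2| < (1/3)ϵ, so |6/u + 3| < ϵ.

δ = min(1, (1/3)ϵ)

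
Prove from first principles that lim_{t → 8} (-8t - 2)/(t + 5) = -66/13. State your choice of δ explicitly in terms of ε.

Let ε > 0 be given. We want δ > 0 with 0 < |t − 8| < δ ⇒ |(-8t - 2)/(t + 5) + 66/13| < ε.
Combining over a common denominator, (-8t - 2)/(t + 5) + 66/13 = [(-8t - 2)·13 − (-66)·(t + 5)] / [13·(t + 5)] = -38(t − 8) / (13(t + 5)).
So |(-8t - 2)/(t + 5) + 66/13| = 38|t − 8| / (13·|t + 5|).
Restrict δ ≤ 13/2. Then |t − 8| < 13/2 gives |t + 5| = |(t − 8) + 13| ≥ 13 − 13/2 = 13/2.
Hence |(-8t - 2)/(t + 5) + 66/13| < 38|t − 8|/(13·(13/2)) = (76/169)|t − 8|, which is < ε once |t − 8| < (169/76)ε.
Take δ = min(13/2, (169/76)ε). Then 0 < |t − 8| < δ forces both bounds, so |(-8t - 2)/(t + 5) + 66/13| < ε.

δ = min(13/2, (169/76)ε)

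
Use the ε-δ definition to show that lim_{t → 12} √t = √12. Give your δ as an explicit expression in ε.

Let ε > 0 be given. We want δ > 0 such that 0 < |t − 12| < δ implies |√t − √12| < ε.
Multiplying by the conjugate, |√t − √12| = |t − 12|/(√t + √12).
Restrict δ ≤ 12 so that |t − 12| < 12 forces t > 0, and then √t + √12 > √12.
Hence |√t − √12| < |t − 12|/√12, which is < ε once |t − 12| < √12·ε.
Take δ = min(12, √12·ε). If 0 < |t − 12| < δ then t > 0 and |√t − √12| < |t − 12|/√12 < ε.

δ = min(12, √12·ε)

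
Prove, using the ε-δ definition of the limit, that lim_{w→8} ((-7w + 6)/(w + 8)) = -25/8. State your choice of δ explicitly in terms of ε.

δ = min(8, (64/31)ε)

Fix ε > 0. We want δ > 0 with 0 < |w − 8| < δ ⇒ |(-7w + 6)/(w + 8) + 25/8| < ε.
Combining over a common denominator, (-7w + 6)/(w + 8) + 25/8 = [(-7w + 6)·16 − (-50)·(w + 8)] / [16·(w + 8)] = -62(w − 8) / (16(w + 8)).
So |(-7w + 6)/(w + 8) + 25/8| = 62|w − 8| / (16·|w + 8|).
Restrict δ ≤ 8. Then |w − 8| < 8 gives |w + 8| = |(w − 8) + 16| ≥ 16 − 8 = 8.
Hence |(-7w + 6)/(w + 8) + 25/8| < 62|w − 8|/(16·8) = (31/64)|w − 8|, which is < ε once |w − 8| < (64/31)ε.
Take δ = min(8, (64/31)ε). Then 0 < |w − 8| < δ forces both bounds, so |(-7w + 6)/(w + 8) + 25/8| < ε.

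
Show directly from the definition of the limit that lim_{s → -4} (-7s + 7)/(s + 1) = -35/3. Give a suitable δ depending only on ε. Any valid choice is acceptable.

Fix ε > 0. We want δ > 0 with 0 < |s + 4| < δ ⇒ |(-7s + 7)/(s + 1) + 35/3| < ε.
Combining over a common denominator, (-7s + 7)/(s + 1) + 35/3 = [(-7s + 7)·(-3) − 35·(s + 1)] / [(-3)·(s + 1)] = -14(s + 4) / ((-3)(s + 1)).
So |(-7s + 7)/(s + 1) + 35/3| = 14|s + 4| / (3·|s + 1|).
Require δ ≤ 3/2, so |s + 1| ≥ |-3| − |s + 4| > 3 − 3/2 = 3/2.
Hence |(-7s + 7)/(s + 1) + 35/3| < 14|s + 4|/(3·(3/2)) = (28/9)|s + 4|, which is < ε once |s + 4| < (9/28)ε.
Take δ = min(3/2, (9/28)ε). Then 0 < |s + 4| < δ forces both bounds, so |(-7s + 7)/(s + 1) + 35/3| < ε.

δ = min(3/2, (9/28)ε)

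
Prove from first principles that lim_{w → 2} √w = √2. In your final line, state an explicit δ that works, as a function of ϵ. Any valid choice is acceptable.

Let ϵ > 0 be given. We want δ > 0 such that 0 < |w − 2| < δ implies |√w − √2| < ϵ.
Multiplying by the conjugate, |√w − √2| = |w − 2|/(√w + √2).
Restrict δ ≤ 2 so that |w − 2| < 2 forces w > 0, and then √w + √2 > √2.
Hence |√w − √2| < |w − 2|/√2, which is < ϵ once |w − 2| < √2·ϵ.
Take δ = min(2, √2·ϵ). If 0 < |w − 2| < δ then w > 0 and |√w − √2| < |w − 2|/√2 < ϵ.

δ = min(2, √2·ϵ)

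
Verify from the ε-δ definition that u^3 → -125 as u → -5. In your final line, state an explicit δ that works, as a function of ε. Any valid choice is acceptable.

Suppose ε > 0. We seek δ > 0 with 0 < |u + 5| < δ ⇒ |u^3 + 125| < ε.
Factor: u^3 + 125 = (u + 5)(u^2 - 5u + 25), so |u^3 + 125| = |u + 5|·|u^2 - 5u + 25|.
Impose δ ≤ 2 so that |u| < 7; then |u^2 - 5u + 25| ≤ 109.
Hence |u^3 + 125| ≤ 109|u + 5|, which is < ε once |u + 5| < ε/109.
Take δ = min(2, ε/109). If 0 < |u + 5| < δ then both bounds hold and |u^3 + 125| ≤ 109|u + 5| < 109·(ε/109) = ε.

δ = min(2, ε/109)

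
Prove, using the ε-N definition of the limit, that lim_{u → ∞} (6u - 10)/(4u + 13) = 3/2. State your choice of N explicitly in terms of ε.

Let ε > 0 be given. We seek N > 0 such that u > N implies |(6u - 10)/(4u + 13) − (3/2)| < ε.
(6u - 10)/(4u + 13) − (3/2) = (4(6u - 10) − 6(4u + 13)) / (4(4u + 13)) = -118/(4(4u + 13)).
For u > 0 we have 4u + 13 > 4u, so |(6u - 10)/(4u + 13) − (3/2)| = 118/(4(4u + 13)) < 118/(4·4u) = (59/8)/u.
Thus |(6u - 10)/(4u + 13) − (3/2)| < ε whenever u > (59/8)/ε.
Take N = (59/8)/ε. If u > N then |(6u - 10)/(4u + 13) − (3/2)| < (59/8)/u < ε.

N = (59/8)/ε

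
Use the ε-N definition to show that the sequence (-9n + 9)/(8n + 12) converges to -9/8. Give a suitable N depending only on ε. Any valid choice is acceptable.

N = (45/16)/ε

Fix ε > 0. For n ≥ 1, |(-9n + 9)/(8n + 12) + 9/8| = |180|/(8(8n + 12)) = 180/(8(8n + 12)).
Since 8n + 12 ≥ 8n for n ≥ 1, this is ≤ 180/(8·8n) = (45/16)/n.
So |(-9n + 9)/(8n + 12) + 9/8| < ε whenever n > (45/16)/ε.
Take N = (45/16)/ε. If n > N then |(-9n + 9)/(8n + 12) + 9/8| ≤ (45/16)/n < ε.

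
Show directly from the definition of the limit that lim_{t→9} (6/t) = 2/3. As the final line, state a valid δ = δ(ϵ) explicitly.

Fix ϵ > 0. We seek δ > 0 such that 0 < |t − 9| < δ implies |6/t − (2/3)| < ϵ.
|6/t − (2/3)| = 6·|9 − t|/(9·|t|) = 6|t − 9|/(9|t|).
Require δ ≤ 9/2 so that |t| > 9 − 9/2 = 9/2, hence 9|t| > 81/2.
Then |6/t − (2/3)| < 6|t − 9|/(81/2), which is < ϵ when |t − 9| < (27/4)ϵ.
Take δ = min(9/2, (27/4)ϵ). Then 0 < |t − 9| < δ gives both |t − 9| < 9/2 and |t − 9| < (27/4)ϵ, so |6/t − (2/3)| < ϵ.

δ = min(9/2, (27/4)ϵ)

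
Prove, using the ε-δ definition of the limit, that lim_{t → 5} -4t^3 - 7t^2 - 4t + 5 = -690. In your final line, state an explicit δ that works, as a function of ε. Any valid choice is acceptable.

Fix ε > 0. We want δ > 0 such that 0 < |t − 5| < δ implies |(-4t^3 - 7t^2 - 4t + 5) + 690| < ε.
(-4t^3 - 7t^2 - 4t + 5) + 690 = -4t^3 - 7t^2 - 4t + 695 = (t − 5)(-4t^2 - 27t - 139).
So |(-4t^3 - 7t^2 - 4t + 5) + 690| = |t − 5|·|-4t^2 - 27t - 139|.
Assume first that |t − 5| < 1, so |t| < 6. Then |-4t^2 - 27t - 139| ≤ 4·6^2 + 27·6 + 139 = 445.
Hence |(-4t^3 - 7t^2 - 4t + 5) + 690| ≤ 445|t − 5| < ε provided |t − 5| < ε/445.
Choosing δ = min(1, ε/445) ensures both conditions, hence |(-4t^3 - 7t^2 - 4t + 5) + 690| < ε.

δ = min(1, ε/445)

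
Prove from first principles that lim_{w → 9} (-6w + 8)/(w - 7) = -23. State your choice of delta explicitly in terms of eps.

Let eps > 0. We want delta > 0 with 0 < |w − 9| < delta ⇒ |(-6w + 8)/(w - 7) + 23| < eps.
Combining over a common denominator, (-6w + 8)/(w - 7) + 23 = [(-6w + 8)·2 − (-46)·(w - 7)] / [2·(w - 7)] = 34(w − 9) / (2(w - 7)).
So |(-6w + 8)/(w - 7) + 23| = 34|w − 9| / (2·|w − 7|).
Restrict delta ≤ 1. Then |w − 9| < 1 gives |w − 7| = |(w − 9) + 2| ≥ 2 − 1 = 1.
Hence |(-6w + 8)/(w - 7) + 23| < 34|w − 9|/(2·1) = 17|w − 9|, which is < eps once |w − 9| < (1/17)eps.
Take delta = min(1, (1/17)eps). Then 0 < |w − 9| < delta forces both bounds, so |(-6w + 8)/(w - 7) + 23| < eps.

delta = min(1, (1/17)eps)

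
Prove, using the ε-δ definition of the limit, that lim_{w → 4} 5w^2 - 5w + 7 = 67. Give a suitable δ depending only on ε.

Suppose ε > 0. We want δ > 0 such that 0 < |w − 4| < δ implies |(5w^2 - 5w + 7) − 67| < ε.
(5w^2 - 5w + 7) − 67 = 5w^2 - 5w - 60 = (w − 4)(5w + 15).
So |(5w^2 - 5w + 7) − 67| = |w − 4|·|5w + 15|.
Assume first that |w − 4| < 1, so |w| < 5. Then |5w + 15| ≤ 5·5 + 15 = 40.
Hence |(5w^2 - 5w + 7) − 67| ≤ 40|w − 4| < ε provided |w − 4| < ε/40.
Choosing δ = min(1, ε/40) ensures both conditions, hence |(5w^2 - 5w + 7) − 67| < ε.

δ = min(1, ε/40)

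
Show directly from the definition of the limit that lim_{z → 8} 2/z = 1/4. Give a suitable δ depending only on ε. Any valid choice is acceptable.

δ = min(4, 16ε)

Suppose ε > 0. We seek δ > 0 such that 0 < |z − 8| < δ implies |2/z − (1/4)| < ε.
|2/z − (1/4)| = 2·|8 − z|/(8·|z|) = 2|z − 8|/(8|z|).
Require δ ≤ 4 so that |z| > 8 − 4 = 4, hence 8|z| > 32.
Then |2/z − (1/4)| < 2|z − 8|/32, which is < ε when |z − 8| < 16ε.
Take δ = min(4, 16ε). Then 0 < |z − 8| < δ gives both |z − 8| < 4 and |z − 8| < 16ε, so |2/z − (1/4)| < ε.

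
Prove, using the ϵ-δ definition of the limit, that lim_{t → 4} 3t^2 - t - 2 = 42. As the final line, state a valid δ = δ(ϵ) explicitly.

Let ϵ > 0 be given. We want δ > 0 such that 0 < |t − 4| < δ implies |(3t^2 - t - 2) − 42| < ϵ.
(3t^2 - t - 2) − 42 = 3t^2 - t - 44 = (t − 4)(3t + 11).
So |(3t^2 - t - 2) − 42| = |t − 4|·|3t + 11|.
Require δ ≤ 1. Then |t − 4| < 1 gives |t| < 5, and by the triangle inequality |3t + 11| ≤ 3·5 + 11 = 26.
Hence |(3t^2 - t - 2) − 42| ≤ 26|t − 4| < ϵ provided |t − 4| < ϵ/26.
Take δ = min(1, ϵ/26). Then 0 < |t − 4| < δ gives both |t − 4| < 1 and |t − 4| < ϵ/26, so |(3t^2 - t - 2) − 42| < ϵ.

δ = min(1, ϵ/26)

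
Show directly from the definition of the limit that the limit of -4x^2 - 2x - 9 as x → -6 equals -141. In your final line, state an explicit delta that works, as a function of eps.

Let eps > 0 be given. We want delta > 0 such that 0 < |x + 6| < delta implies |(-4x^2 - 2x - 9) + 141| < eps.
(-4x^2 - 2x - 9) + 141 = -4x^2 - 2x + 132 = (x + 6)(-4x + 22).
So |(-4x^2 - 2x - 9) + 141| = |x + 6|·|-4x + 22|.
Require delta ≤ 1. Then |x + 6| < 1 gives |x| < 7, and by the triangle inequality |-4x + 22| ≤ 4·7 + 22 = 50.
Hence |(-4x^2 - 2x - 9) + 141| ≤ 50|x + 6| < eps provided |x + 6| < eps/50.
Choosing delta = min(1, eps/50) ensures both conditions, hence |(-4x^2 - 2x - 9) + 141| < eps.

delta = min(1, eps/50)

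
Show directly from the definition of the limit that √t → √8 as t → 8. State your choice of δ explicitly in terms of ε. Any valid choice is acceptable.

Let ε > 0 be given. We want δ > 0 such that 0 < |t − 8| < δ implies |√t − √8| < ε.
Multiplying by the conjugate, |√t − √8| = |t − 8|/(√t + √8).
Restrict δ ≤ 8 so that |t − 8| < 8 forces t > 0, and then √t + √8 > √8.
Hence |√t − √8| < |t − 8|/√8, which is < ε once |t − 8| < √8·ε.
Take δ = min(8, √8·ε). If 0 < |t − 8| < δ then t > 0 and |√t − √8| < |t − 8|/√8 < ε.

δ = min(8, √8·ε)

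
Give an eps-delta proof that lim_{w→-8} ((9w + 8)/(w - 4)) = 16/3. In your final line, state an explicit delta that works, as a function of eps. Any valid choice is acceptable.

delta = min(6, (18/11)eps)

Suppose eps > 0. We want delta > 0 with 0 < |w + 8| < delta ⇒ |(9w + 8)/(w - 4) − (16/3)| < eps.
Combining over a common denominator, (9w + 8)/(w - 4) − (16/3) = [(9w + 8)·(-12) − (-64)·(w - 4)] / [(-12)·(w - 4)] = -44(w + 8) / ((-12)(w - 4)).
So |(9w + 8)/(w - 4) − (16/3)| = 44|w + 8| / (12·|w − 4|).
Restrict delta ≤ 6. Then |w + 8| < 6 gives |w − 4| = |(w + 8) + (-12)| ≥ 12 − 6 = 6.
Hence |(9w + 8)/(w - 4) − (16/3)| < 44|w + 8|/(12·6) = (11/18)|w + 8|, which is < eps once |w + 8| < (18/11)eps.
Take delta = min(6, (18/11)eps). Then 0 < |w + 8| < delta forces both bounds, so |(9w + 8)/(w - 4) − (16/3)| < eps.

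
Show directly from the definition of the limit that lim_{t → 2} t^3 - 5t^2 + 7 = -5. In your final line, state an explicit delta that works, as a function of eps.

Fix eps > 0. We want delta > 0 such that 0 < |t − 2| < delta implies |(t^3 - 5t^2 + 7) + 5| < eps.
(t^3 - 5t^2 + 7) + 5 = t^3 - 5t^2 + 12 = (t − 2)(t^2 - 3t - 6).
So |(t^3 - 5t^2 + 7) + 5| = |t − 2|·|t^2 - 3t - 6|.
Assume first that |t − 2| < 1, so |t| < 3. Then |t^2 - 3t - 6| ≤ 3^2 + 3·3 + 6 = 24.
Hence |(t^3 - 5t^2 + 7) + 5| ≤ 24|t − 2| < eps provided |t − 2| < eps/24.
Choosing delta = min(1, eps/24) ensures both conditions, hence |(t^3 - 5t^2 + 7) + 5| < eps.

delta = min(1, eps/24)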